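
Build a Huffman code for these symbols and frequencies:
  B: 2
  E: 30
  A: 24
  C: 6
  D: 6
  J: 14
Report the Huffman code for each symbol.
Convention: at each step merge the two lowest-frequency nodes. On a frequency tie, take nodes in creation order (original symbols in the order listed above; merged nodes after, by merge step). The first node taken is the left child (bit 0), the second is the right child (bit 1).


Huffman tree construction:
Step 1: Merge B(2) + C(6) = 8
Step 2: Merge D(6) + (B+C)(8) = 14
Step 3: Merge J(14) + (D+(B+C))(14) = 28
Step 4: Merge A(24) + (J+(D+(B+C)))(28) = 52
Step 5: Merge E(30) + (A+(J+(D+(B+C))))(52) = 82
Read each symbol's code off the tree from the root (left child = 0, right child = 1).

Codes:
  B: 11110 (length 5)
  E: 0 (length 1)
  A: 10 (length 2)
  C: 11111 (length 5)
  D: 1110 (length 4)
  J: 110 (length 3)
Average code length: 184/82 = 2.2439 bits/symbol


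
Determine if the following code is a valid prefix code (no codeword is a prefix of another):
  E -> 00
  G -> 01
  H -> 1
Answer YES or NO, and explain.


Checking each pair (does one codeword prefix another?):
  E='00' vs G='01': no prefix
  E='00' vs H='1': no prefix
  G='01' vs E='00': no prefix
  G='01' vs H='1': no prefix
  H='1' vs E='00': no prefix
  H='1' vs G='01': no prefix
No violation found over all pairs.

YES -- this is a valid prefix code. No codeword is a prefix of any other codeword.


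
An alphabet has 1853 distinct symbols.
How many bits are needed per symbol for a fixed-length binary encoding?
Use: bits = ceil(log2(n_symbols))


log2(1853) = 10.8556
Bracket: 2^10 = 1024 < 1853 <= 2^11 = 2048
So ceil(log2(1853)) = 11

bits = ceil(log2(1853)) = ceil(10.8556) = 11 bits


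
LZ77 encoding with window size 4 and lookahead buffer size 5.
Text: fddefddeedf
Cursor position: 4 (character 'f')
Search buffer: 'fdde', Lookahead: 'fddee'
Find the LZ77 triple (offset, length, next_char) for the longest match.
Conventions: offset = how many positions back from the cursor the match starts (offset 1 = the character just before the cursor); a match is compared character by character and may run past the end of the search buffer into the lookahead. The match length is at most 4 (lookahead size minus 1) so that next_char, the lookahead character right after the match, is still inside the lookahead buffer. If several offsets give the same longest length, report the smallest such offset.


Try each offset into the search buffer:
  offset=1 (pos 3, char 'e'): match length 0
  offset=2 (pos 2, char 'd'): match length 0
  offset=3 (pos 1, char 'd'): match length 0
  offset=4 (pos 0, char 'f'): match length 4
Longest match has length 4 at offset 4.
next_char = character at position 4 + 4 = 8 -> 'e'

Best match: offset=4, length=4 (matching 'fdde' starting at position 0)
LZ77 triple: (4, 4, 'e')


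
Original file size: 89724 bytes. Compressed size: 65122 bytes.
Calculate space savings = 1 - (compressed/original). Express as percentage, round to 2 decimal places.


ratio = compressed/original = 65122/89724 = 0.725804
savings = 1 - ratio = 1 - 0.725804 = 0.274196
as a percentage: 0.274196 * 100 = 27.42%

Space savings = 1 - 65122/89724 = 27.42%


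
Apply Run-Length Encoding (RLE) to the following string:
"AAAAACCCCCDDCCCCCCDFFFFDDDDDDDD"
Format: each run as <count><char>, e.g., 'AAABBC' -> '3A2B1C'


Scanning runs left to right:
  i=0: run of 'A' x 5 -> '5A'
  i=5: run of 'C' x 5 -> '5C'
  i=10: run of 'D' x 2 -> '2D'
  i=12: run of 'C' x 6 -> '6C'
  i=18: run of 'D' x 1 -> '1D'
  i=19: run of 'F' x 4 -> '4F'
  i=23: run of 'D' x 8 -> '8D'

RLE = 5A5C2D6C1D4F8D


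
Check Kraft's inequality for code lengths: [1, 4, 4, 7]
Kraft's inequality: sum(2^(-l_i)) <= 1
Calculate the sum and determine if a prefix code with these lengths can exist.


Sum = 2^(-1) + 2^(-4) + 2^(-4) + 2^(-7)
    = 0.5 + 0.0625 + 0.0625 + 0.0078125
    = 81/128 = 0.6328125
Since 0.6328125 <= 1, Kraft's inequality IS satisfied.
A prefix code with these lengths CAN exist.

Kraft sum = 0.6328125. Satisfied.


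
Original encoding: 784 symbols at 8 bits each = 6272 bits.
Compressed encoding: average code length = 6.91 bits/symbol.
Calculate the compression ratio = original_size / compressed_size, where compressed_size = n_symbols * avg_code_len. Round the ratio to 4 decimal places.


original_size = n_symbols * orig_bits = 784 * 8 = 6272 bits
compressed_size = n_symbols * avg_code_len = 784 * 6.91 = 5417.44 bits
ratio = original_size / compressed_size = 6272 / 5417.44 = 1.1577

Compression ratio = 1.1577


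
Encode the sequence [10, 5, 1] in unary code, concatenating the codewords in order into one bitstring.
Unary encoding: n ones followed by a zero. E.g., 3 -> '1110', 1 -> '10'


Encode each number as n ones followed by a terminating 0:
  10 -> 11111111110 (11 bits)
  5 -> 111110 (6 bits)
  1 -> 10 (2 bits)
Total length = 11 + 6 + 2 = 19 bits.

Unary([10, 5, 1]) = 1111111111011111010 (19 bits)


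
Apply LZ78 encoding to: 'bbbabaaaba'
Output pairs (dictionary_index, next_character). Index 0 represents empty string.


LZ78 encoding steps:
Dictionary: {0: ''}
Step 1: w='' (idx 0), next='b' -> output (0, 'b'), add 'b' as idx 1
Step 2: w='b' (idx 1), next='b' -> output (1, 'b'), add 'bb' as idx 2
Step 3: w='' (idx 0), next='a' -> output (0, 'a'), add 'a' as idx 3
Step 4: w='b' (idx 1), next='a' -> output (1, 'a'), add 'ba' as idx 4
Step 5: w='a' (idx 3), next='a' -> output (3, 'a'), add 'aa' as idx 5
Step 6: w='ba' (idx 4), end of input -> output (4, '')


Encoded: [(0, 'b'), (1, 'b'), (0, 'a'), (1, 'a'), (3, 'a'), (4, '')]


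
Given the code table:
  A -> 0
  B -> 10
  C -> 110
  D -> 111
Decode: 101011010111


Decoding:
10 -> B
10 -> B
110 -> C
10 -> B
111 -> D


Result: BBCBD


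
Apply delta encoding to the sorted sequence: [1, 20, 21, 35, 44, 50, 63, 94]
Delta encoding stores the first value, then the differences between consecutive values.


First value: 1
Deltas:
  20 - 1 = 19
  21 - 20 = 1
  35 - 21 = 14
  44 - 35 = 9
  50 - 44 = 6
  63 - 50 = 13
  94 - 63 = 31


Delta encoded: [1, 19, 1, 14, 9, 6, 13, 31]


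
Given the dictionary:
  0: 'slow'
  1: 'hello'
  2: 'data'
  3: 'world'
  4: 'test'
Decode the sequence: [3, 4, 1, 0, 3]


Look up each index in the dictionary:
  3 -> 'world'
  4 -> 'test'
  1 -> 'hello'
  0 -> 'slow'
  3 -> 'world'

Decoded: "world test hello slow world"


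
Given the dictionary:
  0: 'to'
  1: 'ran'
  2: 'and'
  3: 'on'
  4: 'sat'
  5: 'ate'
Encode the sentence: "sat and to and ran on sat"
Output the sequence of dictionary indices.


Look up each word in the dictionary:
  'sat' -> 4
  'and' -> 2
  'to' -> 0
  'and' -> 2
  'ran' -> 1
  'on' -> 3
  'sat' -> 4

Encoded: [4, 2, 0, 2, 1, 3, 4]


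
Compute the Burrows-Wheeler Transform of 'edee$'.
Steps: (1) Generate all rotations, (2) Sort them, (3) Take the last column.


Rotations (sorted):
  0: $edee -> last char: e
  1: dee$e -> last char: e
  2: e$ede -> last char: e
  3: edee$ -> last char: $
  4: ee$ed -> last char: d


BWT = eee$d


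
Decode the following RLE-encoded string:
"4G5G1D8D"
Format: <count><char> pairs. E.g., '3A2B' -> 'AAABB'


Expanding each <count><char> pair:
  4G -> 'GGGG'
  5G -> 'GGGGG'
  1D -> 'D'
  8D -> 'DDDDDDDD'

Decoded = GGGGGGGGGDDDDDDDDD


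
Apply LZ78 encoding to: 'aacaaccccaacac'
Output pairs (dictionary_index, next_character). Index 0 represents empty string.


LZ78 encoding steps:
Dictionary: {0: ''}
Step 1: w='' (idx 0), next='a' -> output (0, 'a'), add 'a' as idx 1
Step 2: w='a' (idx 1), next='c' -> output (1, 'c'), add 'ac' as idx 2
Step 3: w='a' (idx 1), next='a' -> output (1, 'a'), add 'aa' as idx 3
Step 4: w='' (idx 0), next='c' -> output (0, 'c'), add 'c' as idx 4
Step 5: w='c' (idx 4), next='c' -> output (4, 'c'), add 'cc' as idx 5
Step 6: w='c' (idx 4), next='a' -> output (4, 'a'), add 'ca' as idx 6
Step 7: w='ac' (idx 2), next='a' -> output (2, 'a'), add 'aca' as idx 7
Step 8: w='c' (idx 4), end of input -> output (4, '')


Encoded: [(0, 'a'), (1, 'c'), (1, 'a'), (0, 'c'), (4, 'c'), (4, 'a'), (2, 'a'), (4, '')]


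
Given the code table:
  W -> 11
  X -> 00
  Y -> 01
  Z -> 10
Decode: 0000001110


Decoding:
00 -> X
00 -> X
00 -> X
11 -> W
10 -> Z


Result: XXXWZ


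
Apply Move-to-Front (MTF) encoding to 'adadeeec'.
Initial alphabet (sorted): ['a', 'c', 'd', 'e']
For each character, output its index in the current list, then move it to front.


MTF encoding:
'a': index 0 in ['a', 'c', 'd', 'e'] -> ['a', 'c', 'd', 'e']
'd': index 2 in ['a', 'c', 'd', 'e'] -> ['d', 'a', 'c', 'e']
'a': index 1 in ['d', 'a', 'c', 'e'] -> ['a', 'd', 'c', 'e']
'd': index 1 in ['a', 'd', 'c', 'e'] -> ['d', 'a', 'c', 'e']
'e': index 3 in ['d', 'a', 'c', 'e'] -> ['e', 'd', 'a', 'c']
'e': index 0 in ['e', 'd', 'a', 'c'] -> ['e', 'd', 'a', 'c']
'e': index 0 in ['e', 'd', 'a', 'c'] -> ['e', 'd', 'a', 'c']
'c': index 3 in ['e', 'd', 'a', 'c'] -> ['c', 'e', 'd', 'a']


Output: [0, 2, 1, 1, 3, 0, 0, 3]


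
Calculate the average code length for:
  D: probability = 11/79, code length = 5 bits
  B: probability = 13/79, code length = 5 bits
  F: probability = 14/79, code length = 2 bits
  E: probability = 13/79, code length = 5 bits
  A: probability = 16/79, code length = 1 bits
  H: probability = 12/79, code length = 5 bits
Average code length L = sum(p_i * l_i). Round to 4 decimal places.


Weighted contributions p_i * l_i:
  D: (11/79) * 5 = 55/79
  B: (13/79) * 5 = 65/79
  F: (14/79) * 2 = 28/79
  E: (13/79) * 5 = 65/79
  A: (16/79) * 1 = 16/79
  H: (12/79) * 5 = 60/79
Sum = (55 + 65 + 28 + 65 + 16 + 60)/79 = 289/79

L = 289/79 = 3.6582 bits/symbol


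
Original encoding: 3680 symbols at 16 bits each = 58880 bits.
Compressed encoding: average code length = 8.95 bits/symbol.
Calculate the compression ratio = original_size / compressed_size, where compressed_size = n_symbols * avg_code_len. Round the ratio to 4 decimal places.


original_size = n_symbols * orig_bits = 3680 * 16 = 58880 bits
compressed_size = n_symbols * avg_code_len = 3680 * 8.95 = 32936.0 bits
ratio = original_size / compressed_size = 58880 / 32936.0 = 1.7877

Compression ratio = 1.7877


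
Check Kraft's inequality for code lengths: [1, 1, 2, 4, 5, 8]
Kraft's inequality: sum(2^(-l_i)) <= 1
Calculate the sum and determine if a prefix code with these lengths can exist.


Sum = 2^(-1) + 2^(-1) + 2^(-2) + 2^(-4) + 2^(-5) + 2^(-8)
    = 0.5 + 0.5 + 0.25 + 0.0625 + 0.03125 + 0.00390625
    = 345/256 = 1.34765625
Since 1.34765625 > 1, Kraft's inequality is NOT satisfied.
A prefix code with these lengths CANNOT exist.

Kraft sum = 1.34765625. Not satisfied.


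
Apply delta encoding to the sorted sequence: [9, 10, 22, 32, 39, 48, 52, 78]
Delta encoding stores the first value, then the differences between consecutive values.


First value: 9
Deltas:
  10 - 9 = 1
  22 - 10 = 12
  32 - 22 = 10
  39 - 32 = 7
  48 - 39 = 9
  52 - 48 = 4
  78 - 52 = 26


Delta encoded: [9, 1, 12, 10, 7, 9, 4, 26]


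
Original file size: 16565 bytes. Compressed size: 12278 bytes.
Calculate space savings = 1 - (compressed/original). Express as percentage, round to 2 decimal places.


ratio = compressed/original = 12278/16565 = 0.741201
savings = 1 - ratio = 1 - 0.741201 = 0.258799
as a percentage: 0.258799 * 100 = 25.88%

Space savings = 1 - 12278/16565 = 25.88%


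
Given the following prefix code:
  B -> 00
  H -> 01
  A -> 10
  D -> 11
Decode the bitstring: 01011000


Decoding step by step:
Bits 01 -> H
Bits 01 -> H
Bits 10 -> A
Bits 00 -> B


Decoded message: HHAB


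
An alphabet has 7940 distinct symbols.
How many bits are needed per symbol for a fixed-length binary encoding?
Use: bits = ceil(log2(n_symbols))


log2(7940) = 12.9549
Bracket: 2^12 = 4096 < 7940 <= 2^13 = 8192
So ceil(log2(7940)) = 13

bits = ceil(log2(7940)) = ceil(12.9549) = 13 bits


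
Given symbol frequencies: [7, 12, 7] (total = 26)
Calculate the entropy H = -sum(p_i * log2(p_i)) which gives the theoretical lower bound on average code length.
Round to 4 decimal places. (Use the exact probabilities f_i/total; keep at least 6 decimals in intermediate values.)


Per-symbol terms -p_i * log2(p_i) with p_i = f_i/26:
  p = 7/26 = 0.269231: log2(p) = -1.893085, -p*log2(p) = 0.509677
  p = 12/26 = 0.461538: log2(p) = -1.115477, -p*log2(p) = 0.514836
  p = 7/26 = 0.269231: log2(p) = -1.893085, -p*log2(p) = 0.509677
H = 0.509677 + 0.514836 + 0.509677 = 1.534190

H = 1.5342 bits/symbol


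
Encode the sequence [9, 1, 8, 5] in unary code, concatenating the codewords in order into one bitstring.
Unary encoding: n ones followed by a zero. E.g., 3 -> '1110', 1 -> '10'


Encode each number as n ones followed by a terminating 0:
  9 -> 1111111110 (10 bits)
  1 -> 10 (2 bits)
  8 -> 111111110 (9 bits)
  5 -> 111110 (6 bits)
Total length = 10 + 2 + 9 + 6 = 27 bits.

Unary([9, 1, 8, 5]) = 111111111010111111110111110 (27 bits)


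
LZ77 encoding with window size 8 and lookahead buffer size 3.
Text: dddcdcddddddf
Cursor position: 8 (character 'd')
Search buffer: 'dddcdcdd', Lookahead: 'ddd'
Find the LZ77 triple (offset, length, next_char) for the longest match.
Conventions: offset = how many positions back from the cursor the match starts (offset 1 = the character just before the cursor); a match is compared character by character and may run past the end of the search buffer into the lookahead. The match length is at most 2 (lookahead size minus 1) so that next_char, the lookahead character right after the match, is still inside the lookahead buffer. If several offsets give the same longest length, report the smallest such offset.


Try each offset into the search buffer:
  offset=1 (pos 7, char 'd'): match length 2
  offset=2 (pos 6, char 'd'): match length 2
  offset=3 (pos 5, char 'c'): match length 0
  offset=4 (pos 4, char 'd'): match length 1
  offset=5 (pos 3, char 'c'): match length 0
  offset=6 (pos 2, char 'd'): match length 1
  offset=7 (pos 1, char 'd'): match length 2
  offset=8 (pos 0, char 'd'): match length 2
Longest match has length 2, found at offsets 1, 2, 7, 8; take the smallest, offset 1.
next_char = character at position 8 + 2 = 10 -> 'd'

Best match: offset=1, length=2 (matching 'dd' starting at position 7)
LZ77 triple: (1, 2, 'd')


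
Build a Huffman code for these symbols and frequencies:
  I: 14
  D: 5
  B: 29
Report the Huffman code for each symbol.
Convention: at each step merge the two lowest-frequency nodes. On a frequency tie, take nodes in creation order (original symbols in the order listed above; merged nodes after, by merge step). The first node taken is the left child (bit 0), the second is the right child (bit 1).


Huffman tree construction:
Step 1: Merge D(5) + I(14) = 19
Step 2: Merge (D+I)(19) + B(29) = 48
Read each symbol's code off the tree from the root (left child = 0, right child = 1).

Codes:
  I: 01 (length 2)
  D: 00 (length 2)
  B: 1 (length 1)
Average code length: 67/48 = 1.3958 bits/symbol


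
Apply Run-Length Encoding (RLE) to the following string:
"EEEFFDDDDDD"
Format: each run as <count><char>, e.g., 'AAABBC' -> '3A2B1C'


Scanning runs left to right:
  i=0: run of 'E' x 3 -> '3E'
  i=3: run of 'F' x 2 -> '2F'
  i=5: run of 'D' x 6 -> '6D'

RLE = 3E2F6D


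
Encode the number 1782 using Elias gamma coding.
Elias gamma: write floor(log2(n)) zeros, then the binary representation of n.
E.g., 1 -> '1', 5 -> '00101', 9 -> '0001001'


num_bits = floor(log2(1782)) + 1 = 11
leading_zeros = num_bits - 1 = 10
binary(1782) = 11011110110

Elias gamma(1782) = '0000000000' + '11011110110' = 000000000011011110110 (21 bits)


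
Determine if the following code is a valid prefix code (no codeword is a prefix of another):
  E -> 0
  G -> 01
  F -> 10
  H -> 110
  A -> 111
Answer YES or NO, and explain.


Checking each pair (does one codeword prefix another?):
  E='0' vs G='01': prefix -- VIOLATION

NO -- this is NOT a valid prefix code. E (0) is a prefix of G (01).


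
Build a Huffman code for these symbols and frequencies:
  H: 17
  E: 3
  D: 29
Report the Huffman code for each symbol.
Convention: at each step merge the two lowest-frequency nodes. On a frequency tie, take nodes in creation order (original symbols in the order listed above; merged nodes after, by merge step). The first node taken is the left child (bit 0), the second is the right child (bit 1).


Huffman tree construction:
Step 1: Merge E(3) + H(17) = 20
Step 2: Merge (E+H)(20) + D(29) = 49
Read each symbol's code off the tree from the root (left child = 0, right child = 1).

Codes:
  H: 01 (length 2)
  E: 00 (length 2)
  D: 1 (length 1)
Average code length: 69/49 = 1.4082 bits/symbol


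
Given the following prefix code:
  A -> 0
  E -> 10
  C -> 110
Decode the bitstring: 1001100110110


Decoding step by step:
Bits 10 -> E
Bits 0 -> A
Bits 110 -> C
Bits 0 -> A
Bits 110 -> C
Bits 110 -> C


Decoded message: EACACC


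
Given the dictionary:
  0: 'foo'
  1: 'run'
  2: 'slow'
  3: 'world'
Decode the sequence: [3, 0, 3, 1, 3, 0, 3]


Look up each index in the dictionary:
  3 -> 'world'
  0 -> 'foo'
  3 -> 'world'
  1 -> 'run'
  3 -> 'world'
  0 -> 'foo'
  3 -> 'world'

Decoded: "world foo world run world foo world"


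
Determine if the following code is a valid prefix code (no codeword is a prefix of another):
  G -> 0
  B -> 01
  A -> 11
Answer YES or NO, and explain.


Checking each pair (does one codeword prefix another?):
  G='0' vs B='01': prefix -- VIOLATION

NO -- this is NOT a valid prefix code. G (0) is a prefix of B (01).


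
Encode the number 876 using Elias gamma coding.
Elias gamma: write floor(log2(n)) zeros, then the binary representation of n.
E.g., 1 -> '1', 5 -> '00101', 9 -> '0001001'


num_bits = floor(log2(876)) + 1 = 10
leading_zeros = num_bits - 1 = 9
binary(876) = 1101101100

Elias gamma(876) = '000000000' + '1101101100' = 0000000001101101100 (19 bits)


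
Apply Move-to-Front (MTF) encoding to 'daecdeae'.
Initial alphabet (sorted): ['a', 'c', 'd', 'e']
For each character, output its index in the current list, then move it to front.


MTF encoding:
'd': index 2 in ['a', 'c', 'd', 'e'] -> ['d', 'a', 'c', 'e']
'a': index 1 in ['d', 'a', 'c', 'e'] -> ['a', 'd', 'c', 'e']
'e': index 3 in ['a', 'd', 'c', 'e'] -> ['e', 'a', 'd', 'c']
'c': index 3 in ['e', 'a', 'd', 'c'] -> ['c', 'e', 'a', 'd']
'd': index 3 in ['c', 'e', 'a', 'd'] -> ['d', 'c', 'e', 'a']
'e': index 2 in ['d', 'c', 'e', 'a'] -> ['e', 'd', 'c', 'a']
'a': index 3 in ['e', 'd', 'c', 'a'] -> ['a', 'e', 'd', 'c']
'e': index 1 in ['a', 'e', 'd', 'c'] -> ['e', 'a', 'd', 'c']


Output: [2, 1, 3, 3, 3, 2, 3, 1]


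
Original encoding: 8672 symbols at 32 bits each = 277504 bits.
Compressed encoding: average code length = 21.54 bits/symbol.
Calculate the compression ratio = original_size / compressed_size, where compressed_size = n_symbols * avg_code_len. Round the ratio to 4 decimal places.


original_size = n_symbols * orig_bits = 8672 * 32 = 277504 bits
compressed_size = n_symbols * avg_code_len = 8672 * 21.54 = 186794.88 bits
ratio = original_size / compressed_size = 277504 / 186794.88 = 1.4856

Compression ratio = 1.4856


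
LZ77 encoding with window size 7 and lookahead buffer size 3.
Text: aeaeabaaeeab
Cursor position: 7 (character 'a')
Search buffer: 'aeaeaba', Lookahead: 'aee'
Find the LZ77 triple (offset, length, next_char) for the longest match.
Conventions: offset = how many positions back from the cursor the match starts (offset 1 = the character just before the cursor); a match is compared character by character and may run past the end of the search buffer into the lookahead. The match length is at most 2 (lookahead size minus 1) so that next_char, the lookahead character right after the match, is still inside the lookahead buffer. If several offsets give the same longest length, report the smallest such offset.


Try each offset into the search buffer:
  offset=1 (pos 6, char 'a'): match length 1
  offset=2 (pos 5, char 'b'): match length 0
  offset=3 (pos 4, char 'a'): match length 1
  offset=4 (pos 3, char 'e'): match length 0
  offset=5 (pos 2, char 'a'): match length 2
  offset=6 (pos 1, char 'e'): match length 0
  offset=7 (pos 0, char 'a'): match length 2
Longest match has length 2, found at offsets 5, 7; take the smallest, offset 5.
next_char = character at position 7 + 2 = 9 -> 'e'

Best match: offset=5, length=2 (matching 'ae' starting at position 2)
LZ77 triple: (5, 2, 'e')


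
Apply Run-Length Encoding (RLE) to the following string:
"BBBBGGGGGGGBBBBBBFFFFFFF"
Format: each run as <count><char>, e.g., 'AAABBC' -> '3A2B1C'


Scanning runs left to right:
  i=0: run of 'B' x 4 -> '4B'
  i=4: run of 'G' x 7 -> '7G'
  i=11: run of 'B' x 6 -> '6B'
  i=17: run of 'F' x 7 -> '7F'

RLE = 4B7G6B7F


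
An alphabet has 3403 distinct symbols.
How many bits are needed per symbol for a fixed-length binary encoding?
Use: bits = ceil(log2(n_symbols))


log2(3403) = 11.7326
Bracket: 2^11 = 2048 < 3403 <= 2^12 = 4096
So ceil(log2(3403)) = 12

bits = ceil(log2(3403)) = ceil(11.7326) = 12 bits


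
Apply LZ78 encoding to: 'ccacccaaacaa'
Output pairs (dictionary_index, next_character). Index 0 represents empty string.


LZ78 encoding steps:
Dictionary: {0: ''}
Step 1: w='' (idx 0), next='c' -> output (0, 'c'), add 'c' as idx 1
Step 2: w='c' (idx 1), next='a' -> output (1, 'a'), add 'ca' as idx 2
Step 3: w='c' (idx 1), next='c' -> output (1, 'c'), add 'cc' as idx 3
Step 4: w='ca' (idx 2), next='a' -> output (2, 'a'), add 'caa' as idx 4
Step 5: w='' (idx 0), next='a' -> output (0, 'a'), add 'a' as idx 5
Step 6: w='caa' (idx 4), end of input -> output (4, '')


Encoded: [(0, 'c'), (1, 'a'), (1, 'c'), (2, 'a'), (0, 'a'), (4, '')]


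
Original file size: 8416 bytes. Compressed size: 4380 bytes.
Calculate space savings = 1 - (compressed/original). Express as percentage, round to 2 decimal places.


ratio = compressed/original = 4380/8416 = 0.520437
savings = 1 - ratio = 1 - 0.520437 = 0.479563
as a percentage: 0.479563 * 100 = 47.96%

Space savings = 1 - 4380/8416 = 47.96%


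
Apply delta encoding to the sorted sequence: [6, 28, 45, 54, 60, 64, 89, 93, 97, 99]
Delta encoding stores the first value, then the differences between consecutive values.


First value: 6
Deltas:
  28 - 6 = 22
  45 - 28 = 17
  54 - 45 = 9
  60 - 54 = 6
  64 - 60 = 4
  89 - 64 = 25
  93 - 89 = 4
  97 - 93 = 4
  99 - 97 = 2


Delta encoded: [6, 22, 17, 9, 6, 4, 25, 4, 4, 2]


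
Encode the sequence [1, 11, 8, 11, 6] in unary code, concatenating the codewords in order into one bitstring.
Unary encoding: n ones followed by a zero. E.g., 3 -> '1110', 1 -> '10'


Encode each number as n ones followed by a terminating 0:
  1 -> 10 (2 bits)
  11 -> 111111111110 (12 bits)
  8 -> 111111110 (9 bits)
  11 -> 111111111110 (12 bits)
  6 -> 1111110 (7 bits)
Total length = 2 + 12 + 9 + 12 + 7 = 42 bits.

Unary([1, 11, 8, 11, 6]) = 101111111111101111111101111111111101111110 (42 bits)


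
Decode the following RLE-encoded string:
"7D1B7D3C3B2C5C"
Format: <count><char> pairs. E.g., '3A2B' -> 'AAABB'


Expanding each <count><char> pair:
  7D -> 'DDDDDDD'
  1B -> 'B'
  7D -> 'DDDDDDD'
  3C -> 'CCC'
  3B -> 'BBB'
  2C -> 'CC'
  5C -> 'CCCCC'

Decoded = DDDDDDDBDDDDDDDCCCBBBCCCCCCC


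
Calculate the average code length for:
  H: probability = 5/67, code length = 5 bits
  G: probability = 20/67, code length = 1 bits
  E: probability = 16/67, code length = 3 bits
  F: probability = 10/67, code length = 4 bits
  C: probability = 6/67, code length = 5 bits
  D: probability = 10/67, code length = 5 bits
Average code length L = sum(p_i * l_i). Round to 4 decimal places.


Weighted contributions p_i * l_i:
  H: (5/67) * 5 = 25/67
  G: (20/67) * 1 = 20/67
  E: (16/67) * 3 = 48/67
  F: (10/67) * 4 = 40/67
  C: (6/67) * 5 = 30/67
  D: (10/67) * 5 = 50/67
Sum = (25 + 20 + 48 + 40 + 30 + 50)/67 = 213/67

L = 213/67 = 3.1791 bits/symbol


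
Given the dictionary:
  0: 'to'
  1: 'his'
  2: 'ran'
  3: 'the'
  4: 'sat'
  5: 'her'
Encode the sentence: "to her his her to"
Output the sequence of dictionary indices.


Look up each word in the dictionary:
  'to' -> 0
  'her' -> 5
  'his' -> 1
  'her' -> 5
  'to' -> 0

Encoded: [0, 5, 1, 5, 0]


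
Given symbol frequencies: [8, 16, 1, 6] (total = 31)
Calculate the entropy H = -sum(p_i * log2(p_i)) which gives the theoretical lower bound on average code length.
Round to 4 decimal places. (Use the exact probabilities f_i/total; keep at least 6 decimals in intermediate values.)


Per-symbol terms -p_i * log2(p_i) with p_i = f_i/31:
  p = 8/31 = 0.258065: log2(p) = -1.954196, -p*log2(p) = 0.504309
  p = 16/31 = 0.516129: log2(p) = -0.954196, -p*log2(p) = 0.492488
  p = 1/31 = 0.032258: log2(p) = -4.954196, -p*log2(p) = 0.159813
  p = 6/31 = 0.193548: log2(p) = -2.369234, -p*log2(p) = 0.458561
H = 0.504309 + 0.492488 + 0.159813 + 0.458561 = 1.615171

H = 1.6152 bits/symbol


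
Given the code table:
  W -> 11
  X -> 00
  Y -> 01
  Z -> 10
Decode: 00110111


Decoding:
00 -> X
11 -> W
01 -> Y
11 -> W


Result: XWYW


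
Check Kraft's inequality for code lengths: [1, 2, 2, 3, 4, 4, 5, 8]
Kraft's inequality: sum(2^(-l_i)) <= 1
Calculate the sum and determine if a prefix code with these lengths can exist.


Sum = 2^(-1) + 2^(-2) + 2^(-2) + 2^(-3) + 2^(-4) + 2^(-4) + 2^(-5) + 2^(-8)
    = 0.5 + 0.25 + 0.25 + 0.125 + 0.0625 + 0.0625 + 0.03125 + 0.00390625
    = 329/256 = 1.28515625
Since 1.28515625 > 1, Kraft's inequality is NOT satisfied.
A prefix code with these lengths CANNOT exist.

Kraft sum = 1.28515625. Not satisfied.


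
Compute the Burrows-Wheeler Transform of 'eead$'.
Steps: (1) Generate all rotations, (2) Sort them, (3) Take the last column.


Rotations (sorted):
  0: $eead -> last char: d
  1: ad$ee -> last char: e
  2: d$eea -> last char: a
  3: ead$e -> last char: e
  4: eead$ -> last char: $


BWT = deae$


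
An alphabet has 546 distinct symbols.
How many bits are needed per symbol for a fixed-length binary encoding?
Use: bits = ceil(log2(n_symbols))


log2(546) = 9.0928
Bracket: 2^9 = 512 < 546 <= 2^10 = 1024
So ceil(log2(546)) = 10

bits = ceil(log2(546)) = ceil(9.0928) = 10 bits


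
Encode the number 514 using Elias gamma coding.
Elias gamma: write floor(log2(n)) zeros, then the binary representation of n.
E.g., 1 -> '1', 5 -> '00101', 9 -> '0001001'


num_bits = floor(log2(514)) + 1 = 10
leading_zeros = num_bits - 1 = 9
binary(514) = 1000000010

Elias gamma(514) = '000000000' + '1000000010' = 0000000001000000010 (19 bits)


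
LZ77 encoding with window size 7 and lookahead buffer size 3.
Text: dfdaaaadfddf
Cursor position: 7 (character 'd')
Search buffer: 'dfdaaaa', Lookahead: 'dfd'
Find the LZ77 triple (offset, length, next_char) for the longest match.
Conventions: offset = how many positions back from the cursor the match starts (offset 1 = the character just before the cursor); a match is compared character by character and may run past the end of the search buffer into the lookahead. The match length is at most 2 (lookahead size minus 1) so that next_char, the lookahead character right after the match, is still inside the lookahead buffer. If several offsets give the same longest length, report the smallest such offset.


Try each offset into the search buffer:
  offset=1 (pos 6, char 'a'): match length 0
  offset=2 (pos 5, char 'a'): match length 0
  offset=3 (pos 4, char 'a'): match length 0
  offset=4 (pos 3, char 'a'): match length 0
  offset=5 (pos 2, char 'd'): match length 1
  offset=6 (pos 1, char 'f'): match length 0
  offset=7 (pos 0, char 'd'): match length 2
Longest match has length 2 at offset 7.
next_char = character at position 7 + 2 = 9 -> 'd'

Best match: offset=7, length=2 (matching 'df' starting at position 0)
LZ77 triple: (7, 2, 'd')


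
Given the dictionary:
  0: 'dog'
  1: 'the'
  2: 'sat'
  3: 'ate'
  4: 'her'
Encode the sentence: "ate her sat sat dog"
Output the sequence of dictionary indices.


Look up each word in the dictionary:
  'ate' -> 3
  'her' -> 4
  'sat' -> 2
  'sat' -> 2
  'dog' -> 0

Encoded: [3, 4, 2, 2, 0]


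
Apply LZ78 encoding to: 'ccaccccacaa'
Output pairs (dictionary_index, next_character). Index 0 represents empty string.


LZ78 encoding steps:
Dictionary: {0: ''}
Step 1: w='' (idx 0), next='c' -> output (0, 'c'), add 'c' as idx 1
Step 2: w='c' (idx 1), next='a' -> output (1, 'a'), add 'ca' as idx 2
Step 3: w='c' (idx 1), next='c' -> output (1, 'c'), add 'cc' as idx 3
Step 4: w='cc' (idx 3), next='a' -> output (3, 'a'), add 'cca' as idx 4
Step 5: w='ca' (idx 2), next='a' -> output (2, 'a'), add 'caa' as idx 5


Encoded: [(0, 'c'), (1, 'a'), (1, 'c'), (3, 'a'), (2, 'a')]


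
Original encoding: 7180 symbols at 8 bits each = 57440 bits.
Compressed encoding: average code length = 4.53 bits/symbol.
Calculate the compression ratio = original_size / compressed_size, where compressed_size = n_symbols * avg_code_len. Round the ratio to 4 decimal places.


original_size = n_symbols * orig_bits = 7180 * 8 = 57440 bits
compressed_size = n_symbols * avg_code_len = 7180 * 4.53 = 32525.4 bits
ratio = original_size / compressed_size = 57440 / 32525.4 = 1.766

Compression ratio = 1.766


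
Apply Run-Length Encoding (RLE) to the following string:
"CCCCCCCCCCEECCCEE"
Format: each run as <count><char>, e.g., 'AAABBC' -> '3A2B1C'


Scanning runs left to right:
  i=0: run of 'C' x 10 -> '10C'
  i=10: run of 'E' x 2 -> '2E'
  i=12: run of 'C' x 3 -> '3C'
  i=15: run of 'E' x 2 -> '2E'

RLE = 10C2E3C2E


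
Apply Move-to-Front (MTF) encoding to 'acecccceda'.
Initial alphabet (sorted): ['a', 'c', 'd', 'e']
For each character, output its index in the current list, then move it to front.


MTF encoding:
'a': index 0 in ['a', 'c', 'd', 'e'] -> ['a', 'c', 'd', 'e']
'c': index 1 in ['a', 'c', 'd', 'e'] -> ['c', 'a', 'd', 'e']
'e': index 3 in ['c', 'a', 'd', 'e'] -> ['e', 'c', 'a', 'd']
'c': index 1 in ['e', 'c', 'a', 'd'] -> ['c', 'e', 'a', 'd']
'c': index 0 in ['c', 'e', 'a', 'd'] -> ['c', 'e', 'a', 'd']
'c': index 0 in ['c', 'e', 'a', 'd'] -> ['c', 'e', 'a', 'd']
'c': index 0 in ['c', 'e', 'a', 'd'] -> ['c', 'e', 'a', 'd']
'e': index 1 in ['c', 'e', 'a', 'd'] -> ['e', 'c', 'a', 'd']
'd': index 3 in ['e', 'c', 'a', 'd'] -> ['d', 'e', 'c', 'a']
'a': index 3 in ['d', 'e', 'c', 'a'] -> ['a', 'd', 'e', 'c']


Output: [0, 1, 3, 1, 0, 0, 0, 1, 3, 3]


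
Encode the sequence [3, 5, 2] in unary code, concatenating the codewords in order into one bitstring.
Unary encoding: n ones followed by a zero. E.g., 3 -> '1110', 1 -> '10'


Encode each number as n ones followed by a terminating 0:
  3 -> 1110 (4 bits)
  5 -> 111110 (6 bits)
  2 -> 110 (3 bits)
Total length = 4 + 6 + 3 = 13 bits.

Unary([3, 5, 2]) = 1110111110110 (13 bits)


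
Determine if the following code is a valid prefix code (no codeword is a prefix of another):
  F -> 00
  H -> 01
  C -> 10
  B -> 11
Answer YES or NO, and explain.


Checking each pair (does one codeword prefix another?):
  F='00' vs H='01': no prefix
  F='00' vs C='10': no prefix
  F='00' vs B='11': no prefix
  H='01' vs F='00': no prefix
  H='01' vs C='10': no prefix
  H='01' vs B='11': no prefix
  C='10' vs F='00': no prefix
  C='10' vs H='01': no prefix
  C='10' vs B='11': no prefix
  B='11' vs F='00': no prefix
  B='11' vs H='01': no prefix
  B='11' vs C='10': no prefix
No violation found over all pairs.

YES -- this is a valid prefix code. No codeword is a prefix of any other codeword.


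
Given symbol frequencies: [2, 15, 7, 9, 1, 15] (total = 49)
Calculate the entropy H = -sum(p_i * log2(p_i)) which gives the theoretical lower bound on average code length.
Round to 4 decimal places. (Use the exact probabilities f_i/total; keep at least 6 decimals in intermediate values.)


Per-symbol terms -p_i * log2(p_i) with p_i = f_i/49:
  p = 2/49 = 0.040816: log2(p) = -4.614710, -p*log2(p) = 0.188356
  p = 15/49 = 0.306122: log2(p) = -1.707819, -p*log2(p) = 0.522802
  p = 7/49 = 0.142857: log2(p) = -2.807355, -p*log2(p) = 0.401051
  p = 9/49 = 0.183673: log2(p) = -2.444785, -p*log2(p) = 0.449042
  p = 1/49 = 0.020408: log2(p) = -5.614710, -p*log2(p) = 0.114586
  p = 15/49 = 0.306122: log2(p) = -1.707819, -p*log2(p) = 0.522802
H = 0.188356 + 0.522802 + 0.401051 + 0.449042 + 0.114586 + 0.522802 = 2.198639

H = 2.1986 bits/symbol


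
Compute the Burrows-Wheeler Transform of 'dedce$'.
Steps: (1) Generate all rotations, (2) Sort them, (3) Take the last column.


Rotations (sorted):
  0: $dedce -> last char: e
  1: ce$ded -> last char: d
  2: dce$de -> last char: e
  3: dedce$ -> last char: $
  4: e$dedc -> last char: c
  5: edce$d -> last char: d


BWT = ede$cd


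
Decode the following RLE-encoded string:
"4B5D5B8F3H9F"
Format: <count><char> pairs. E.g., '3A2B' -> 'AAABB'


Expanding each <count><char> pair:
  4B -> 'BBBB'
  5D -> 'DDDDD'
  5B -> 'BBBBB'
  8F -> 'FFFFFFFF'
  3H -> 'HHH'
  9F -> 'FFFFFFFFF'

Decoded = BBBBDDDDDBBBBBFFFFFFFFHHHFFFFFFFFF


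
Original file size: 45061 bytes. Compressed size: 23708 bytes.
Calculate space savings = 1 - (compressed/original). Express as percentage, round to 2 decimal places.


ratio = compressed/original = 23708/45061 = 0.526131
savings = 1 - ratio = 1 - 0.526131 = 0.473869
as a percentage: 0.473869 * 100 = 47.39%

Space savings = 1 - 23708/45061 = 47.39%


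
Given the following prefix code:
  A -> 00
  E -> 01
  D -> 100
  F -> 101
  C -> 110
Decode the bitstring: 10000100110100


Decoding step by step:
Bits 100 -> D
Bits 00 -> A
Bits 100 -> D
Bits 110 -> C
Bits 100 -> D


Decoded message: DADCD


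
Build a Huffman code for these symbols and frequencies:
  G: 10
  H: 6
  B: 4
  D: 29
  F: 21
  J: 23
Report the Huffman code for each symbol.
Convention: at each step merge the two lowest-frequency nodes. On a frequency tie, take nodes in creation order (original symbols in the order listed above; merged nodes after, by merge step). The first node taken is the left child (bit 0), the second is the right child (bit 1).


Huffman tree construction:
Step 1: Merge B(4) + H(6) = 10
Step 2: Merge G(10) + (B+H)(10) = 20
Step 3: Merge (G+(B+H))(20) + F(21) = 41
Step 4: Merge J(23) + D(29) = 52
Step 5: Merge ((G+(B+H))+F)(41) + (J+D)(52) = 93
Read each symbol's code off the tree from the root (left child = 0, right child = 1).

Codes:
  G: 000 (length 3)
  H: 0011 (length 4)
  B: 0010 (length 4)
  D: 11 (length 2)
  F: 01 (length 2)
  J: 10 (length 2)
Average code length: 216/93 = 2.3226 bits/symbol


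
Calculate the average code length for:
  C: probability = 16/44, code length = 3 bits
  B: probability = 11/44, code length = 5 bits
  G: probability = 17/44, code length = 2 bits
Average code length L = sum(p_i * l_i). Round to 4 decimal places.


Weighted contributions p_i * l_i:
  C: (16/44) * 3 = 48/44
  B: (11/44) * 5 = 55/44
  G: (17/44) * 2 = 34/44
Sum = (48 + 55 + 34)/44 = 137/44

L = 137/44 = 3.1136 bits/symbol


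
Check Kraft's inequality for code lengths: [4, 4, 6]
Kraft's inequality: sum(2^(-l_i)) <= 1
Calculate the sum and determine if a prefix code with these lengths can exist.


Sum = 2^(-4) + 2^(-4) + 2^(-6)
    = 0.0625 + 0.0625 + 0.015625
    = 9/64 = 0.140625
Since 0.140625 <= 1, Kraft's inequality IS satisfied.
A prefix code with these lengths CAN exist.

Kraft sum = 0.140625. Satisfied.


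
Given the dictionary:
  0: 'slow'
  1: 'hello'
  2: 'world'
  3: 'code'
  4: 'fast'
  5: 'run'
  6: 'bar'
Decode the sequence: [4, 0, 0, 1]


Look up each index in the dictionary:
  4 -> 'fast'
  0 -> 'slow'
  0 -> 'slow'
  1 -> 'hello'

Decoded: "fast slow slow hello"


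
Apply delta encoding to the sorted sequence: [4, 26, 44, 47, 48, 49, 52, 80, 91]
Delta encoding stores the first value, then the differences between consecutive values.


First value: 4
Deltas:
  26 - 4 = 22
  44 - 26 = 18
  47 - 44 = 3
  48 - 47 = 1
  49 - 48 = 1
  52 - 49 = 3
  80 - 52 = 28
  91 - 80 = 11


Delta encoded: [4, 22, 18, 3, 1, 1, 3, 28, 11]


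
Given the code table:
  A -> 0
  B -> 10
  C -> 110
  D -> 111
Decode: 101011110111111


Decoding:
10 -> B
10 -> B
111 -> D
10 -> B
111 -> D
111 -> D


Result: BBDBDD


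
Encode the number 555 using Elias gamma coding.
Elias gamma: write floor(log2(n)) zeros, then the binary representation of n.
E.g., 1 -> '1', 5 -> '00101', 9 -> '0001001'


num_bits = floor(log2(555)) + 1 = 10
leading_zeros = num_bits - 1 = 9
binary(555) = 1000101011

Elias gamma(555) = '000000000' + '1000101011' = 0000000001000101011 (19 bits)


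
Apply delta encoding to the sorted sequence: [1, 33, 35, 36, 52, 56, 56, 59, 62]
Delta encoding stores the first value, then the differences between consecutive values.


First value: 1
Deltas:
  33 - 1 = 32
  35 - 33 = 2
  36 - 35 = 1
  52 - 36 = 16
  56 - 52 = 4
  56 - 56 = 0
  59 - 56 = 3
  62 - 59 = 3


Delta encoded: [1, 32, 2, 1, 16, 4, 0, 3, 3]


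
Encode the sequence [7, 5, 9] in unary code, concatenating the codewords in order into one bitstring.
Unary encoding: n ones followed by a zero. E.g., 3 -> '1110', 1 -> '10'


Encode each number as n ones followed by a terminating 0:
  7 -> 11111110 (8 bits)
  5 -> 111110 (6 bits)
  9 -> 1111111110 (10 bits)
Total length = 8 + 6 + 10 = 24 bits.

Unary([7, 5, 9]) = 111111101111101111111110 (24 bits)


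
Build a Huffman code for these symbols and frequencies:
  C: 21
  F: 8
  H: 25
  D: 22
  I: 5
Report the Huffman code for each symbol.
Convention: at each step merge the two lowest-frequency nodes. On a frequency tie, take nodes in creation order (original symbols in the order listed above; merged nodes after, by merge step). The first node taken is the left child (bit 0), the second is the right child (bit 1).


Huffman tree construction:
Step 1: Merge I(5) + F(8) = 13
Step 2: Merge (I+F)(13) + C(21) = 34
Step 3: Merge D(22) + H(25) = 47
Step 4: Merge ((I+F)+C)(34) + (D+H)(47) = 81
Read each symbol's code off the tree from the root (left child = 0, right child = 1).

Codes:
  C: 01 (length 2)
  F: 001 (length 3)
  H: 11 (length 2)
  D: 10 (length 2)
  I: 000 (length 3)
Average code length: 175/81 = 2.1605 bits/symbol


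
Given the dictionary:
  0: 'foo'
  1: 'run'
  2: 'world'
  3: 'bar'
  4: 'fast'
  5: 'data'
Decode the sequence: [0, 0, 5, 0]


Look up each index in the dictionary:
  0 -> 'foo'
  0 -> 'foo'
  5 -> 'data'
  0 -> 'foo'

Decoded: "foo foo data foo"


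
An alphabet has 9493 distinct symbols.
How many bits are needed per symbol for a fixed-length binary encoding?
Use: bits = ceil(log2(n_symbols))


log2(9493) = 13.2126
Bracket: 2^13 = 8192 < 9493 <= 2^14 = 16384
So ceil(log2(9493)) = 14

bits = ceil(log2(9493)) = ceil(13.2126) = 14 bits


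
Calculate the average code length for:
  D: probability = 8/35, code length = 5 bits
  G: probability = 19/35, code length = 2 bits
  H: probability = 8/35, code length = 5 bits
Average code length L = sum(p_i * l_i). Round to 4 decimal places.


Weighted contributions p_i * l_i:
  D: (8/35) * 5 = 40/35
  G: (19/35) * 2 = 38/35
  H: (8/35) * 5 = 40/35
Sum = (40 + 38 + 40)/35 = 118/35

L = 118/35 = 3.3714 bits/symbol


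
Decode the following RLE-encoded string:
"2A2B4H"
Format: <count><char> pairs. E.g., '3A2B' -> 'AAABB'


Expanding each <count><char> pair:
  2A -> 'AA'
  2B -> 'BB'
  4H -> 'HHHH'

Decoded = AABBHHHH


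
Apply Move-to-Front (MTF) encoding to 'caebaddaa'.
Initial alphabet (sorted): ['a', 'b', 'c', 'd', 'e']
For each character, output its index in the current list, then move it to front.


MTF encoding:
'c': index 2 in ['a', 'b', 'c', 'd', 'e'] -> ['c', 'a', 'b', 'd', 'e']
'a': index 1 in ['c', 'a', 'b', 'd', 'e'] -> ['a', 'c', 'b', 'd', 'e']
'e': index 4 in ['a', 'c', 'b', 'd', 'e'] -> ['e', 'a', 'c', 'b', 'd']
'b': index 3 in ['e', 'a', 'c', 'b', 'd'] -> ['b', 'e', 'a', 'c', 'd']
'a': index 2 in ['b', 'e', 'a', 'c', 'd'] -> ['a', 'b', 'e', 'c', 'd']
'd': index 4 in ['a', 'b', 'e', 'c', 'd'] -> ['d', 'a', 'b', 'e', 'c']
'd': index 0 in ['d', 'a', 'b', 'e', 'c'] -> ['d', 'a', 'b', 'e', 'c']
'a': index 1 in ['d', 'a', 'b', 'e', 'c'] -> ['a', 'd', 'b', 'e', 'c']
'a': index 0 in ['a', 'd', 'b', 'e', 'c'] -> ['a', 'd', 'b', 'e', 'c']


Output: [2, 1, 4, 3, 2, 4, 0, 1, 0]
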